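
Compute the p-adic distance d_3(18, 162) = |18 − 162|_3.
d_3(18, 162) = 1/9

Step 1 — x − y = 18 − 162 = -144. Step 2 — v_3(-144) = 2 (factor: -144 = −(3^2 · 16); the sign does not affect v_p). Step 3 — |x − y|_3 = 3^{-2} = 1/9.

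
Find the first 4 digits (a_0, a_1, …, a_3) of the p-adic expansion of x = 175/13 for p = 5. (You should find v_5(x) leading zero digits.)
(a_0, …, a_3) = (0, 0, 4, 2)

v_5(175/13) = 2, so a_0 = ... = a_1 = 0. Factor out: x = 5^2 · u with u = 7/13 a unit in ℤ_5. Expand u iteratively via a_{v+i} = u_i mod 5, u_{i+1} = (u_i − a_{v+i})/5:
  u_0 = 7/13;  a_2 = 4;  u_1 = (u_0 − 4)/5 = -9/13
  u_1 = -9/13;  a_3 = 2;  u_2 = (u_1 − 2)/5 = -7/13
Digits: (0, 0, 4, 2).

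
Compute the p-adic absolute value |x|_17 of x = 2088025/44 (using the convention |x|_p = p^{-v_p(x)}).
|2088025/44|_17 = 1/83521

Step 1 — compute v_17(x) by factoring powers of 17 out of the numerator and denominator: v_17(2088025/44) = 4. Step 2 — apply |x|_p = p^{-v_p(x)} = 17^{-4} = 1/83521.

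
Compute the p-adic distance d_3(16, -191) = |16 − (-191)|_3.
d_3(16, -191) = 1/9

Step 1 — x − y = 16 − (-191) = 207. Step 2 — v_3(207) = 2 (factor: 207 = (3^2 · 23); the sign does not affect v_p). Step 3 — |x − y|_3 = 3^{-2} = 1/9.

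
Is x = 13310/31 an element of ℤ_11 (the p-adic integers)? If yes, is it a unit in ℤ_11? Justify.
x ∈ ℤ_11 but not a unit; v_11(x) = 3 > 0

ℤ_11 = {x ∈ ℚ_11 : v_11(x) ≥ 0} and ℤ_11^× = {x ∈ ℤ_11 : v_11(x) = 0}. Here v_11(13310/31) = v_11(num) − v_11(den) = 3; compare against these criteria.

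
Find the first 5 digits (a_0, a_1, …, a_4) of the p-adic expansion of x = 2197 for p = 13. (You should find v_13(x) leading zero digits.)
(a_0, …, a_4) = (0, 0, 0, 1, 0)

v_13(2197) = 3, so a_0 = ... = a_2 = 0. Factor out: x = 13^3 · u with u = 1 a unit in ℤ_13. Expand u iteratively via a_{v+i} = u_i mod 13, u_{i+1} = (u_i − a_{v+i})/13:
  u_0 = 1;  a_3 = 1;  u_1 = (u_0 − 1)/13 = 0
  u_1 = 0;  a_4 = 0;  u_2 = (u_1 − 0)/13 = 0
Digits: (0, 0, 0, 1, 0).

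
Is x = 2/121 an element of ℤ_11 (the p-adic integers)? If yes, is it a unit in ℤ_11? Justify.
x ∉ ℤ_11 (v_11(x) = -2 < 0)

ℤ_11 = {x ∈ ℚ_11 : v_11(x) ≥ 0} and ℤ_11^× = {x ∈ ℤ_11 : v_11(x) = 0}. Here v_11(2/121) = v_11(num) − v_11(den) = -2; compare against these criteria.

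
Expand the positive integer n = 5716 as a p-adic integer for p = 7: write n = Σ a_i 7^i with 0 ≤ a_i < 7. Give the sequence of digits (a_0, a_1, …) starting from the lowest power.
(a_0, a_1, …) = (4, 4, 4, 2, 2)

Repeated division by 7 gives the digits low-to-high: 5716 = 4 + 4·7^1 + 4·7^2 + 2·7^3 + 2·7^4. Digit sequence: (4, 4, 4, 2, 2).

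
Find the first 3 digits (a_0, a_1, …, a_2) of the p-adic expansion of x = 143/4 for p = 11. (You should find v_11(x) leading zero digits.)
(a_0, …, a_2) = (0, 6, 8)

v_11(143/4) = 1, so a_0 = ... = a_0 = 0. Factor out: x = 11^1 · u with u = 13/4 a unit in ℤ_11. Expand u iteratively via a_{v+i} = u_i mod 11, u_{i+1} = (u_i − a_{v+i})/11:
  u_0 = 13/4;  a_1 = 6;  u_1 = (u_0 − 6)/11 = -1/4
  u_1 = -1/4;  a_2 = 8;  u_2 = (u_1 − 8)/11 = -3/4
Digits: (0, 6, 8).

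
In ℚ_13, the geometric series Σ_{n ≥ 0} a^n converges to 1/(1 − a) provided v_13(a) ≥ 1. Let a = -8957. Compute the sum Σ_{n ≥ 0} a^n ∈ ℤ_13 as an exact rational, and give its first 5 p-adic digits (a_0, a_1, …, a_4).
Σ a^n = 1/(1 − a) = 1/8958;  first 5 digits = (1, 0, 12, 8, 0)

v_13(a) = 2 ≥ 1, so the series converges in ℤ_13 to 1/(1 − a) = 1/(1 − (-8957)) = 1/8958. Expand this rational in ℤ_13: compute digits iteratively via d_i = x_i mod 13, x_{i+1} = (x_i − d_i)/13. The first 5 digits are (1, 0, 12, 8, 0).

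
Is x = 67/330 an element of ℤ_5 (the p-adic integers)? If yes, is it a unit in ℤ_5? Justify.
x ∉ ℤ_5 (v_5(x) = -1 < 0)

ℤ_5 = {x ∈ ℚ_5 : v_5(x) ≥ 0} and ℤ_5^× = {x ∈ ℤ_5 : v_5(x) = 0}. Here v_5(67/330) = v_5(num) − v_5(den) = -1; compare against these criteria.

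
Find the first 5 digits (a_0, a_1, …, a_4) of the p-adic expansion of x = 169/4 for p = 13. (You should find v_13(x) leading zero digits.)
(a_0, …, a_4) = (0, 0, 10, 9, 9)

v_13(169/4) = 2, so a_0 = ... = a_1 = 0. Factor out: x = 13^2 · u with u = 1/4 a unit in ℤ_13. Expand u iteratively via a_{v+i} = u_i mod 13, u_{i+1} = (u_i − a_{v+i})/13:
  u_0 = 1/4;  a_2 = 10;  u_1 = (u_0 − 10)/13 = -3/4
  u_1 = -3/4;  a_3 = 9;  u_2 = (u_1 − 9)/13 = -3/4
  u_2 = -3/4;  a_4 = 9;  u_3 = (u_2 − 9)/13 = -3/4
Digits: (0, 0, 10, 9, 9).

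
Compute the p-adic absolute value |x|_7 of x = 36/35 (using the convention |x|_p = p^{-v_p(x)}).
|36/35|_7 = 7

Step 1 — compute v_7(x) by factoring powers of 7 out of the numerator and denominator: v_7(36/35) = -1. Step 2 — apply |x|_p = p^{-v_p(x)} = 7^{1} = 7.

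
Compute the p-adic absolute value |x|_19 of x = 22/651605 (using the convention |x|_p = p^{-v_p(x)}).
|22/651605|_19 = 130321

Step 1 — compute v_19(x) by factoring powers of 19 out of the numerator and denominator: v_19(22/651605) = -4. Step 2 — apply |x|_p = p^{-v_p(x)} = 19^{4} = 130321.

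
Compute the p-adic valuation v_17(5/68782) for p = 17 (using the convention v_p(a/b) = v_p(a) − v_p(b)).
v_17(5/68782) = -3

Factor powers of 17 from the numerator and denominator of the reduced fraction: 5 = 17^0 · 5 and 68782 = 17^3 · 14. Apply v_p(a/b) = v_p(a) − v_p(b): v_17(5/68782) = 0 − 3 = -3.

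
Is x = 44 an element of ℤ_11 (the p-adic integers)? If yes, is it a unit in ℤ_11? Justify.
x ∈ ℤ_11 but not a unit; v_11(x) = 1 > 0

ℤ_11 = {x ∈ ℚ_11 : v_11(x) ≥ 0} and ℤ_11^× = {x ∈ ℤ_11 : v_11(x) = 0}. Here v_11(44) = v_11(num) − v_11(den) = 1; compare against these criteria.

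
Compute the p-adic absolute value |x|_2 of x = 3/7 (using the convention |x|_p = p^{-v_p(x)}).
|3/7|_2 = 1

Step 1 — compute v_2(x) by factoring powers of 2 out of the numerator and denominator: v_2(3/7) = 0. Step 2 — apply |x|_p = p^{-v_p(x)} = 2^{0} = 1.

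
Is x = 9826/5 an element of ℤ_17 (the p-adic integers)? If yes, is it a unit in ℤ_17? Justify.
x ∈ ℤ_17 but not a unit; v_17(x) = 3 > 0

ℤ_17 = {x ∈ ℚ_17 : v_17(x) ≥ 0} and ℤ_17^× = {x ∈ ℤ_17 : v_17(x) = 0}. Here v_17(9826/5) = v_17(num) − v_17(den) = 3; compare against these criteria.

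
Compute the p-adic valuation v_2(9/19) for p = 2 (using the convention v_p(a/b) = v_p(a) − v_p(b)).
v_2(9/19) = 0

Factor powers of 2 from the numerator and denominator of the reduced fraction: 9 = 2^0 · 9 and 19 = 2^0 · 19. Apply v_p(a/b) = v_p(a) − v_p(b): v_2(9/19) = 0 − 0 = 0.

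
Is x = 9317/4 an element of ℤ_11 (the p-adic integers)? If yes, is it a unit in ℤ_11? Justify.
x ∈ ℤ_11 but not a unit; v_11(x) = 3 > 0

ℤ_11 = {x ∈ ℚ_11 : v_11(x) ≥ 0} and ℤ_11^× = {x ∈ ℤ_11 : v_11(x) = 0}. Here v_11(9317/4) = v_11(num) − v_11(den) = 3; compare against these criteria.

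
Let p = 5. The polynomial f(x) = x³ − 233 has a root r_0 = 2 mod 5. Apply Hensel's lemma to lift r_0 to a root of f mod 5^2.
r_1 = 2 (mod 25)

Hensel: r_{i+1} = r_i − f(r_i)/f′(r_i) mod 5^{i+2}, where f′(x) = 3x². Iterate:
  r_0 = 2 (mod 5)
  r_1 = 2 (mod 25)
Final: r = 2 with f(r) ≡ 0 mod 5^2.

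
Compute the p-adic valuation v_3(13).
v_3(13) = 0

v_3(n) is the largest exponent k such that 3^k divides n. Factor out: 13 = 3^0 · 13. (Sign doesn't affect v_p.) So v_3(13) = 0.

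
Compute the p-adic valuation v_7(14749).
v_7(14749) = 3

v_7(n) is the largest exponent k such that 7^k divides n. Factor out: 14749 = 7^3 · 43. (Sign doesn't affect v_p.) So v_7(14749) = 3.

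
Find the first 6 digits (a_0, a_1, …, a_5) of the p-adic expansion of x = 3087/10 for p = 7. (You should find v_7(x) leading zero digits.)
(a_0, …, a_5) = (0, 0, 0, 3, 6, 4)

v_7(3087/10) = 3, so a_0 = ... = a_2 = 0. Factor out: x = 7^3 · u with u = 9/10 a unit in ℤ_7. Expand u iteratively via a_{v+i} = u_i mod 7, u_{i+1} = (u_i − a_{v+i})/7:
  u_0 = 9/10;  a_3 = 3;  u_1 = (u_0 − 3)/7 = -3/10
  u_1 = -3/10;  a_4 = 6;  u_2 = (u_1 − 6)/7 = -9/10
  u_2 = -9/10;  a_5 = 4;  u_3 = (u_2 − 4)/7 = -7/10
Digits: (0, 0, 0, 3, 6, 4).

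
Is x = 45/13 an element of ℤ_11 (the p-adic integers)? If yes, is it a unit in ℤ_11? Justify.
x ∈ ℤ_11^× (unit); v_11(x) = 0

ℤ_11 = {x ∈ ℚ_11 : v_11(x) ≥ 0} and ℤ_11^× = {x ∈ ℤ_11 : v_11(x) = 0}. Here v_11(45/13) = v_11(num) − v_11(den) = 0; compare against these criteria.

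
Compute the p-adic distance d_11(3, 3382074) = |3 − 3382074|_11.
d_11(3, 3382074) = 1/161051

Step 1 — x − y = 3 − 3382074 = -3382071. Step 2 — v_11(-3382071) = 5 (factor: -3382071 = −(11^5 · 21); the sign does not affect v_p). Step 3 — |x − y|_11 = 11^{-5} = 1/161051.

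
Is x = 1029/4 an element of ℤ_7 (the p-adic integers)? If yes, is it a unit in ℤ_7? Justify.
x ∈ ℤ_7 but not a unit; v_7(x) = 3 > 0

ℤ_7 = {x ∈ ℚ_7 : v_7(x) ≥ 0} and ℤ_7^× = {x ∈ ℤ_7 : v_7(x) = 0}. Here v_7(1029/4) = v_7(num) − v_7(den) = 3; compare against these criteria.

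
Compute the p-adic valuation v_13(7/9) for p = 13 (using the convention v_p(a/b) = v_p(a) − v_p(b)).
v_13(7/9) = 0

Factor powers of 13 from the numerator and denominator of the reduced fraction: 7 = 13^0 · 7 and 9 = 13^0 · 9. Apply v_p(a/b) = v_p(a) − v_p(b): v_13(7/9) = 0 − 0 = 0.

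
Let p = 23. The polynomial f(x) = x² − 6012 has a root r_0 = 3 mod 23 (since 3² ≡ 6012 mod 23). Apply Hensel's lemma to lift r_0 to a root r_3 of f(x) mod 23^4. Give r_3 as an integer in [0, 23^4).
r_3 = 152033 (mod 279841)

Hensel's recurrence: r_{i+1} = r_i − f(r_i)·(f′(r_i))^{-1} mod 23^{i+2}, with f′(x) = 2x. Iterate:
  r_0 = 3 (mod 23)
  r_1 = 210 (mod 529)
  r_2 = 6029 (mod 12167)
  r_3 = 152033 (mod 279841)
Final: r_3 = 152033, and one checks f(r_3) ≡ 0 mod 23^4.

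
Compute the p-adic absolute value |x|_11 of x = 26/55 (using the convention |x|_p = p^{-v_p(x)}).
|26/55|_11 = 11

Step 1 — compute v_11(x) by factoring powers of 11 out of the numerator and denominator: v_11(26/55) = -1. Step 2 — apply |x|_p = p^{-v_p(x)} = 11^{1} = 11.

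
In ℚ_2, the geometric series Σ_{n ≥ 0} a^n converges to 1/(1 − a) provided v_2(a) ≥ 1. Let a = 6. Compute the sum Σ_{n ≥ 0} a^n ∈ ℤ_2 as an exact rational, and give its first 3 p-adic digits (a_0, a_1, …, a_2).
Σ a^n = 1/(1 − a) = -1/5;  first 3 digits = (1, 1, 0)

v_2(a) = 1 ≥ 1, so the series converges in ℤ_2 to 1/(1 − a) = 1/(1 − 6) = -1/5. Expand this rational in ℤ_2: compute digits iteratively via d_i = x_i mod 2, x_{i+1} = (x_i − d_i)/2. The first 3 digits are (1, 1, 0).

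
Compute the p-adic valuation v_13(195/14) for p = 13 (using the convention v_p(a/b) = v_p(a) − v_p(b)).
v_13(195/14) = 1

Factor powers of 13 from the numerator and denominator of the reduced fraction: 195 = 13^1 · 15 and 14 = 13^0 · 14. Apply v_p(a/b) = v_p(a) − v_p(b): v_13(195/14) = 1 − 0 = 1.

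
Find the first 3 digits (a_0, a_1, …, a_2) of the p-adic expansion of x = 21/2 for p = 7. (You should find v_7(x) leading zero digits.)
(a_0, …, a_2) = (0, 5, 3)

v_7(21/2) = 1, so a_0 = ... = a_0 = 0. Factor out: x = 7^1 · u with u = 3/2 a unit in ℤ_7. Expand u iteratively via a_{v+i} = u_i mod 7, u_{i+1} = (u_i − a_{v+i})/7:
  u_0 = 3/2;  a_1 = 5;  u_1 = (u_0 − 5)/7 = -1/2
  u_1 = -1/2;  a_2 = 3;  u_2 = (u_1 − 3)/7 = -1/2
Digits: (0, 5, 3).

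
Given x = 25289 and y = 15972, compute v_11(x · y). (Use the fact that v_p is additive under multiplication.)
v_11(403915908) = 6

v_p(x) = 3 (factor: 25289 = 11^3 · 19); v_p(y) = 3 (factor: 15972 = 11^3 · 12). Additivity: v_p(xy) = v_p(x) + v_p(y) = 3 + 3 = 6. (Direct check: xy = 403915908 = 11^6 · (228).)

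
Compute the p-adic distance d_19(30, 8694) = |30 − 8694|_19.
d_19(30, 8694) = 1/361

Step 1 — x − y = 30 − 8694 = -8664. Step 2 — v_19(-8664) = 2 (factor: -8664 = −(19^2 · 24); the sign does not affect v_p). Step 3 — |x − y|_19 = 19^{-2} = 1/361.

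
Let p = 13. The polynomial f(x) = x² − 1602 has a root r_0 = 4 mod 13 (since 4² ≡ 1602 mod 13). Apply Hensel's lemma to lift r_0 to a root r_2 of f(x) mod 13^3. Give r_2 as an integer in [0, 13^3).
r_2 = 1005 (mod 2197)

Hensel's recurrence: r_{i+1} = r_i − f(r_i)·(f′(r_i))^{-1} mod 13^{i+2}, with f′(x) = 2x. Iterate:
  r_0 = 4 (mod 13)
  r_1 = 160 (mod 169)
  r_2 = 1005 (mod 2197)
Final: r_2 = 1005, and one checks f(r_2) ≡ 0 mod 13^3.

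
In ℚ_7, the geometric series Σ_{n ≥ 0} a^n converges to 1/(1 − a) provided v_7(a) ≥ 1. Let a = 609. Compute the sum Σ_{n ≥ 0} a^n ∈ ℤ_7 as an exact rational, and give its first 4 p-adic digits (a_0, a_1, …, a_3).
Σ a^n = 1/(1 − a) = -1/608;  first 4 digits = (1, 3, 0, 4)

v_7(a) = 1 ≥ 1, so the series converges in ℤ_7 to 1/(1 − a) = 1/(1 − 609) = -1/608. Expand this rational in ℤ_7: compute digits iteratively via d_i = x_i mod 7, x_{i+1} = (x_i − d_i)/7. The first 4 digits are (1, 3, 0, 4).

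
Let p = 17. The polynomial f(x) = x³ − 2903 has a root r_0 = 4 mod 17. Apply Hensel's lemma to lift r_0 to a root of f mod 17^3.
r_2 = 3778 (mod 4913)

Hensel: r_{i+1} = r_i − f(r_i)/f′(r_i) mod 17^{i+2}, where f′(x) = 3x². Iterate:
  r_0 = 4 (mod 17)
  r_1 = 21 (mod 289)
  r_2 = 3778 (mod 4913)
Final: r = 3778 with f(r) ≡ 0 mod 17^3.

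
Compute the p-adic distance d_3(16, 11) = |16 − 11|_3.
d_3(16, 11) = 1

Step 1 — x − y = 16 − 11 = 5. Step 2 — v_3(5) = 0 (factor: 5 = (3^0 · 5); the sign does not affect v_p). Step 3 — |x − y|_3 = 3^{0} = 1.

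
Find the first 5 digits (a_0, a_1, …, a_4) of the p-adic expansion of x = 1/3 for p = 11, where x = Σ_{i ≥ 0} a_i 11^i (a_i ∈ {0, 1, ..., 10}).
(a_0, …, a_4) = (4, 7, 3, 7, 3)

v_11(1/3) = 0 (numerator and denominator both coprime to 11), so x ∈ ℤ_11^×. Compute digits iteratively via a_i = x_i mod 11, x_{i+1} = (x_i − a_i)/11, with x_0 = x:
  x_0 = 1/3;  a_0 = 4;  x_1 = (x_0 − 4)/11 = -1/3
  x_1 = -1/3;  a_1 = 7;  x_2 = (x_1 − 7)/11 = -2/3
  x_2 = -2/3;  a_2 = 3;  x_3 = (x_2 − 3)/11 = -1/3
  x_3 = -1/3;  a_3 = 7;  x_4 = (x_3 − 7)/11 = -2/3
  x_4 = -2/3;  a_4 = 3;  x_5 = (x_4 − 3)/11 = -1/3
Digits: (4, 7, 3, 7, 3).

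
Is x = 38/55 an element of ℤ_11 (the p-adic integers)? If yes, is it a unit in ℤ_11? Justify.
x ∉ ℤ_11 (v_11(x) = -1 < 0)

ℤ_11 = {x ∈ ℚ_11 : v_11(x) ≥ 0} and ℤ_11^× = {x ∈ ℤ_11 : v_11(x) = 0}. Here v_11(38/55) = v_11(num) − v_11(den) = -1; compare against these criteria.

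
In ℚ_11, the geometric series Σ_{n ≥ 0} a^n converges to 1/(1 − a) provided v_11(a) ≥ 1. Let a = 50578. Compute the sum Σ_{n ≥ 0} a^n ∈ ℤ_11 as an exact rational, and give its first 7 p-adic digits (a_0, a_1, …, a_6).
Σ a^n = 1/(1 − a) = -1/50577;  first 7 digits = (1, 0, 0, 5, 3, 0, 3)

v_11(a) = 3 ≥ 1, so the series converges in ℤ_11 to 1/(1 − a) = 1/(1 − 50578) = -1/50577. Expand this rational in ℤ_11: compute digits iteratively via d_i = x_i mod 11, x_{i+1} = (x_i − d_i)/11. The first 7 digits are (1, 0, 0, 5, 3, 0, 3).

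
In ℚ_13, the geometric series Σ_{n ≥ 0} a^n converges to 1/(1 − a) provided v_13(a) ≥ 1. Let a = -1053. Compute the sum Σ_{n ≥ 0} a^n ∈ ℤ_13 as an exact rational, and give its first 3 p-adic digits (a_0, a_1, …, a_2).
Σ a^n = 1/(1 − a) = 1/1054;  first 3 digits = (1, 10, 2)

v_13(a) = 1 ≥ 1, so the series converges in ℤ_13 to 1/(1 − a) = 1/(1 − (-1053)) = 1/1054. Expand this rational in ℤ_13: compute digits iteratively via d_i = x_i mod 13, x_{i+1} = (x_i − d_i)/13. The first 3 digits are (1, 10, 2).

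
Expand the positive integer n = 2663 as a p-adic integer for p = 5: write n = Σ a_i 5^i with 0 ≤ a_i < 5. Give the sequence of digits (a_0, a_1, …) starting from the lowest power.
(a_0, a_1, …) = (3, 2, 1, 1, 4)

Repeated division by 5 gives the digits low-to-high: 2663 = 3 + 2·5^1 + 1·5^2 + 1·5^3 + 4·5^4. Digit sequence: (3, 2, 1, 1, 4).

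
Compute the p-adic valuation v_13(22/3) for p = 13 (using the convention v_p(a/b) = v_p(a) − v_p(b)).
v_13(22/3) = 0

Factor powers of 13 from the numerator and denominator of the reduced fraction: 22 = 13^0 · 22 and 3 = 13^0 · 3. Apply v_p(a/b) = v_p(a) − v_p(b): v_13(22/3) = 0 − 0 = 0.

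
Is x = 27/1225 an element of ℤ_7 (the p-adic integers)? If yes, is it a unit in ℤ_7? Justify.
x ∉ ℤ_7 (v_7(x) = -2 < 0)

ℤ_7 = {x ∈ ℚ_7 : v_7(x) ≥ 0} and ℤ_7^× = {x ∈ ℤ_7 : v_7(x) = 0}. Here v_7(27/1225) = v_7(num) − v_7(den) = -2; compare against these criteria.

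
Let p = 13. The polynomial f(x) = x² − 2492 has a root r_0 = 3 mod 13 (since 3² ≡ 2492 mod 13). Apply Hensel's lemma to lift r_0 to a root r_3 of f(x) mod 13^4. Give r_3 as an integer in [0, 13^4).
r_3 = 20218 (mod 28561)

Hensel's recurrence: r_{i+1} = r_i − f(r_i)·(f′(r_i))^{-1} mod 13^{i+2}, with f′(x) = 2x. Iterate:
  r_0 = 3 (mod 13)
  r_1 = 107 (mod 169)
  r_2 = 445 (mod 2197)
  r_3 = 20218 (mod 28561)
Final: r_3 = 20218, and one checks f(r_3) ≡ 0 mod 13^4.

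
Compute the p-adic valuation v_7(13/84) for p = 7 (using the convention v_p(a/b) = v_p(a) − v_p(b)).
v_7(13/84) = -1

Factor powers of 7 from the numerator and denominator of the reduced fraction: 13 = 7^0 · 13 and 84 = 7^1 · 12. Apply v_p(a/b) = v_p(a) − v_p(b): v_7(13/84) = 0 − 1 = -1.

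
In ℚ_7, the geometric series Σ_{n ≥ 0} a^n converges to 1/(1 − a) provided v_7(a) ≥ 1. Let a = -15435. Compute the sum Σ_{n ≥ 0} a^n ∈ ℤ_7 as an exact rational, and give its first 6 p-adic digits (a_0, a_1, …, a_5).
Σ a^n = 1/(1 − a) = 1/15436;  first 6 digits = (1, 0, 0, 4, 0, 6)

v_7(a) = 3 ≥ 1, so the series converges in ℤ_7 to 1/(1 − a) = 1/(1 − (-15435)) = 1/15436. Expand this rational in ℤ_7: compute digits iteratively via d_i = x_i mod 7, x_{i+1} = (x_i − d_i)/7. The first 6 digits are (1, 0, 0, 4, 0, 6).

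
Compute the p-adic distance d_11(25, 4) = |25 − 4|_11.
d_11(25, 4) = 1

Step 1 — x − y = 25 − 4 = 21. Step 2 — v_11(21) = 0 (factor: 21 = (11^0 · 21); the sign does not affect v_p). Step 3 — |x − y|_11 = 11^{0} = 1.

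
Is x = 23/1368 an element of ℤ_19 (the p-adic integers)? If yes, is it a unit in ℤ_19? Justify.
x ∉ ℤ_19 (v_19(x) = -1 < 0)

ℤ_19 = {x ∈ ℚ_19 : v_19(x) ≥ 0} and ℤ_19^× = {x ∈ ℤ_19 : v_19(x) = 0}. Here v_19(23/1368) = v_19(num) − v_19(den) = -1; compare against these criteria.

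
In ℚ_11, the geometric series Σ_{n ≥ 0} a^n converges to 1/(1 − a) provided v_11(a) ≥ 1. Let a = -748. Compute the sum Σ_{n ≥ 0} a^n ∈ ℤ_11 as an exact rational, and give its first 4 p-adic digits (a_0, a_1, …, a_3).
Σ a^n = 1/(1 − a) = 1/749;  first 4 digits = (1, 9, 8, 4)

v_11(a) = 1 ≥ 1, so the series converges in ℤ_11 to 1/(1 − a) = 1/(1 − (-748)) = 1/749. Expand this rational in ℤ_11: compute digits iteratively via d_i = x_i mod 11, x_{i+1} = (x_i − d_i)/11. The first 4 digits are (1, 9, 8, 4).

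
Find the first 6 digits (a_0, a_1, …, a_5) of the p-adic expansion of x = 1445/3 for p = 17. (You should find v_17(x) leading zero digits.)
(a_0, …, a_5) = (0, 0, 13, 5, 11, 5)

v_17(1445/3) = 2, so a_0 = ... = a_1 = 0. Factor out: x = 17^2 · u with u = 5/3 a unit in ℤ_17. Expand u iteratively via a_{v+i} = u_i mod 17, u_{i+1} = (u_i − a_{v+i})/17:
  u_0 = 5/3;  a_2 = 13;  u_1 = (u_0 − 13)/17 = -2/3
  u_1 = -2/3;  a_3 = 5;  u_2 = (u_1 − 5)/17 = -1/3
  u_2 = -1/3;  a_4 = 11;  u_3 = (u_2 − 11)/17 = -2/3
  u_3 = -2/3;  a_5 = 5;  u_4 = (u_3 − 5)/17 = -1/3
Digits: (0, 0, 13, 5, 11, 5).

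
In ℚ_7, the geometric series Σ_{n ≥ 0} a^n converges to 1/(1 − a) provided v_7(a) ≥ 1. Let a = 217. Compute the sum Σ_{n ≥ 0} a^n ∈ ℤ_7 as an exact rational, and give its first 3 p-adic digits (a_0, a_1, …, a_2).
Σ a^n = 1/(1 − a) = -1/216;  first 3 digits = (1, 3, 6)

v_7(a) = 1 ≥ 1, so the series converges in ℤ_7 to 1/(1 − a) = 1/(1 − 217) = -1/216. Expand this rational in ℤ_7: compute digits iteratively via d_i = x_i mod 7, x_{i+1} = (x_i − d_i)/7. The first 3 digits are (1, 3, 6).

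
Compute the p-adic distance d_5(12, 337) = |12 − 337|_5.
d_5(12, 337) = 1/25

Step 1 — x − y = 12 − 337 = -325. Step 2 — v_5(-325) = 2 (factor: -325 = −(5^2 · 13); the sign does not affect v_p). Step 3 — |x − y|_5 = 5^{-2} = 1/25.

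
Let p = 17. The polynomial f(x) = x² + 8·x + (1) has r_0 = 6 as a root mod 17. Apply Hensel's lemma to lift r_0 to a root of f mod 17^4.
r_3 = 17703 (mod 83521)

Hensel: r_{i+1} = r_i − f(r_i)·(f′(r_i))^{-1} mod 17^{i+2}, f′(x) = 2x + 8. Iterate:
  r_0 = 6 (mod 17)
  r_1 = 74 (mod 289)
  r_2 = 2964 (mod 4913)
  r_3 = 17703 (mod 83521)
Final: r = 17703 satisfies f(r) ≡ 0 mod 17^4.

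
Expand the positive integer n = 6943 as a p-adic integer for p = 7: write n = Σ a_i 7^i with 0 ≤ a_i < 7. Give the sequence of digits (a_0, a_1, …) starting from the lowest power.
(a_0, a_1, …) = (6, 4, 1, 6, 2)

Repeated division by 7 gives the digits low-to-high: 6943 = 6 + 4·7^1 + 1·7^2 + 6·7^3 + 2·7^4. Digit sequence: (6, 4, 1, 6, 2).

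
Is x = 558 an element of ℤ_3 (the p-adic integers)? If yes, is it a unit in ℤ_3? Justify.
x ∈ ℤ_3 but not a unit; v_3(x) = 2 > 0

ℤ_3 = {x ∈ ℚ_3 : v_3(x) ≥ 0} and ℤ_3^× = {x ∈ ℤ_3 : v_3(x) = 0}. Here v_3(558) = v_3(num) − v_3(den) = 2; compare against these criteria.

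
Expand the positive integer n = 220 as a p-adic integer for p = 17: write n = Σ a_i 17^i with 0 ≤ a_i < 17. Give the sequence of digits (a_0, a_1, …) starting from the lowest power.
(a_0, a_1, …) = (16, 12)

Repeated division by 17 gives the digits low-to-high: 220 = 16 + 12·17^1. Digit sequence: (16, 12).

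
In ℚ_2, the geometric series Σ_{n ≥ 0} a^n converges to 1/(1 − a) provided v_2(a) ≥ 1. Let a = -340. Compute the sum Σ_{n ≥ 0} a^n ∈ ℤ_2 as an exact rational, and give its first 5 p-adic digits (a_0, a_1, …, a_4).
Σ a^n = 1/(1 − a) = 1/341;  first 5 digits = (1, 0, 1, 1, 1)

v_2(a) = 2 ≥ 1, so the series converges in ℤ_2 to 1/(1 − a) = 1/(1 − (-340)) = 1/341. Expand this rational in ℤ_2: compute digits iteratively via d_i = x_i mod 2, x_{i+1} = (x_i − d_i)/2. The first 5 digits are (1, 0, 1, 1, 1).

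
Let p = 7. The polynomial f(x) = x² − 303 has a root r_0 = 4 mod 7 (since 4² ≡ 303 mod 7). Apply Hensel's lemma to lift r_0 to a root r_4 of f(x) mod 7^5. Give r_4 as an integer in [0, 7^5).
r_4 = 14354 (mod 16807)

Hensel's recurrence: r_{i+1} = r_i − f(r_i)·(f′(r_i))^{-1} mod 7^{i+2}, with f′(x) = 2x. Iterate:
  r_0 = 4 (mod 7)
  r_1 = 46 (mod 49)
  r_2 = 291 (mod 343)
  r_3 = 2349 (mod 2401)
  r_4 = 14354 (mod 16807)
Final: r_4 = 14354, and one checks f(r_4) ≡ 0 mod 7^5.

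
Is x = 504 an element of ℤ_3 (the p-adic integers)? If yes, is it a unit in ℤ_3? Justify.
x ∈ ℤ_3 but not a unit; v_3(x) = 2 > 0

ℤ_3 = {x ∈ ℚ_3 : v_3(x) ≥ 0} and ℤ_3^× = {x ∈ ℤ_3 : v_3(x) = 0}. Here v_3(504) = v_3(num) − v_3(den) = 2; compare against these criteria.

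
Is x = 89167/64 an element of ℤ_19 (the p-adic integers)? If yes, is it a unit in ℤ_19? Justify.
x ∈ ℤ_19 but not a unit; v_19(x) = 3 > 0

ℤ_19 = {x ∈ ℚ_19 : v_19(x) ≥ 0} and ℤ_19^× = {x ∈ ℤ_19 : v_19(x) = 0}. Here v_19(89167/64) = v_19(num) − v_19(den) = 3; compare against these criteria.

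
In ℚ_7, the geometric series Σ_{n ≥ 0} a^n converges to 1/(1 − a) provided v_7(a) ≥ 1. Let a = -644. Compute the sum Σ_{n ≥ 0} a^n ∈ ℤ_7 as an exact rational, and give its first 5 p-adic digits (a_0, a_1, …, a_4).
Σ a^n = 1/(1 − a) = 1/645;  first 5 digits = (1, 6, 1, 2, 1)

v_7(a) = 1 ≥ 1, so the series converges in ℤ_7 to 1/(1 − a) = 1/(1 − (-644)) = 1/645. Expand this rational in ℤ_7: compute digits iteratively via d_i = x_i mod 7, x_{i+1} = (x_i − d_i)/7. The first 5 digits are (1, 6, 1, 2, 1).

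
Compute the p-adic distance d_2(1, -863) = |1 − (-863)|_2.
d_2(1, -863) = 1/32

Step 1 — x − y = 1 − (-863) = 864. Step 2 — v_2(864) = 5 (factor: 864 = (2^5 · 27); the sign does not affect v_p). Step 3 — |x − y|_2 = 2^{-5} = 1/32.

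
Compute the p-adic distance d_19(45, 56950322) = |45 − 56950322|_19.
d_19(45, 56950322) = 1/2476099

Step 1 — x − y = 45 − 56950322 = -56950277. Step 2 — v_19(-56950277) = 5 (factor: -56950277 = −(19^5 · 23); the sign does not affect v_p). Step 3 — |x − y|_19 = 19^{-5} = 1/2476099.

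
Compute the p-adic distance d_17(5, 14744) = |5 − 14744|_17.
d_17(5, 14744) = 1/4913

Step 1 — x − y = 5 − 14744 = -14739. Step 2 — v_17(-14739) = 3 (factor: -14739 = −(17^3 · 3); the sign does not affect v_p). Step 3 — |x − y|_17 = 17^{-3} = 1/4913.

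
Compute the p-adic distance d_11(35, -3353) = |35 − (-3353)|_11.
d_11(35, -3353) = 1/121

Step 1 — x − y = 35 − (-3353) = 3388. Step 2 — v_11(3388) = 2 (factor: 3388 = (11^2 · 28); the sign does not affect v_p). Step 3 — |x − y|_11 = 11^{-2} = 1/121.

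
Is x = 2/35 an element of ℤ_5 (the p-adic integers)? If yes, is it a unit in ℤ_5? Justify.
x ∉ ℤ_5 (v_5(x) = -1 < 0)

ℤ_5 = {x ∈ ℚ_5 : v_5(x) ≥ 0} and ℤ_5^× = {x ∈ ℤ_5 : v_5(x) = 0}. Here v_5(2/35) = v_5(num) − v_5(den) = -1; compare against these criteria.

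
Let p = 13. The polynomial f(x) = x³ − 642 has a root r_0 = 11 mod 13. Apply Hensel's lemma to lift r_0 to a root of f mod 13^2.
r_1 = 24 (mod 169)

Hensel: r_{i+1} = r_i − f(r_i)/f′(r_i) mod 13^{i+2}, where f′(x) = 3x². Iterate:
  r_0 = 11 (mod 13)
  r_1 = 24 (mod 169)
Final: r = 24 with f(r) ≡ 0 mod 13^2.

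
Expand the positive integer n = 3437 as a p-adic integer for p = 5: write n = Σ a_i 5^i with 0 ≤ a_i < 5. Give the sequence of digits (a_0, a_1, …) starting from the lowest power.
(a_0, a_1, …) = (2, 2, 2, 2, 0, 1)

Repeated division by 5 gives the digits low-to-high: 3437 = 2 + 2·5^1 + 2·5^2 + 2·5^3 + 1·5^5. Digit sequence: (2, 2, 2, 2, 0, 1).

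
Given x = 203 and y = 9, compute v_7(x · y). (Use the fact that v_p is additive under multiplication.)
v_7(1827) = 1

v_p(x) = 1 (factor: 203 = 7^1 · 29); v_p(y) = 0 (factor: 9 = 7^0 · 9). Additivity: v_p(xy) = v_p(x) + v_p(y) = 1 + 0 = 1. (Direct check: xy = 1827 = 7^1 · (261).)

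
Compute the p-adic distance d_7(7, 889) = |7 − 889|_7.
d_7(7, 889) = 1/49

Step 1 — x − y = 7 − 889 = -882. Step 2 — v_7(-882) = 2 (factor: -882 = −(7^2 · 18); the sign does not affect v_p). Step 3 — |x − y|_7 = 7^{-2} = 1/49.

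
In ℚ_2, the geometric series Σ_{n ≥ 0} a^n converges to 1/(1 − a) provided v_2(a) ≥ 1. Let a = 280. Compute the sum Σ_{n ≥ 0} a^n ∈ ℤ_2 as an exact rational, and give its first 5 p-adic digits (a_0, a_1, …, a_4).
Σ a^n = 1/(1 − a) = -1/279;  first 5 digits = (1, 0, 0, 1, 1)

v_2(a) = 3 ≥ 1, so the series converges in ℤ_2 to 1/(1 − a) = 1/(1 − 280) = -1/279. Expand this rational in ℤ_2: compute digits iteratively via d_i = x_i mod 2, x_{i+1} = (x_i − d_i)/2. The first 5 digits are (1, 0, 0, 1, 1).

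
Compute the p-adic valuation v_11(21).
v_11(21) = 0

v_11(n) is the largest exponent k such that 11^k divides n. Factor out: 21 = 11^0 · 21. (Sign doesn't affect v_p.) So v_11(21) = 0.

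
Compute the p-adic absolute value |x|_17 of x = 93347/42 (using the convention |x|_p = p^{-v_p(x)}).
|93347/42|_17 = 1/4913

Step 1 — compute v_17(x) by factoring powers of 17 out of the numerator and denominator: v_17(93347/42) = 3. Step 2 — apply |x|_p = p^{-v_p(x)} = 17^{-3} = 1/4913.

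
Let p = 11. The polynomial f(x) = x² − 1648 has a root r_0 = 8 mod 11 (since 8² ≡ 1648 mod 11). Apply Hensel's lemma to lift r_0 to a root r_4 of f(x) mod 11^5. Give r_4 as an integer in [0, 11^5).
r_4 = 25033 (mod 161051)

Hensel's recurrence: r_{i+1} = r_i − f(r_i)·(f′(r_i))^{-1} mod 11^{i+2}, with f′(x) = 2x. Iterate:
  r_0 = 8 (mod 11)
  r_1 = 107 (mod 121)
  r_2 = 1075 (mod 1331)
  r_3 = 10392 (mod 14641)
  r_4 = 25033 (mod 161051)
Final: r_4 = 25033, and one checks f(r_4) ≡ 0 mod 11^5.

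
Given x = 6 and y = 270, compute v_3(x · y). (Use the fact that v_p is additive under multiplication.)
v_3(1620) = 4

v_p(x) = 1 (factor: 6 = 3^1 · 2); v_p(y) = 3 (factor: 270 = 3^3 · 10). Additivity: v_p(xy) = v_p(x) + v_p(y) = 1 + 3 = 4. (Direct check: xy = 1620 = 3^4 · (20).)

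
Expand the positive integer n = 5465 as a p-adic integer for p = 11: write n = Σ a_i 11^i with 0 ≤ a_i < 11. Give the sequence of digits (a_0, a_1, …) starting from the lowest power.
(a_0, a_1, …) = (9, 1, 1, 4)

Repeated division by 11 gives the digits low-to-high: 5465 = 9 + 1·11^1 + 1·11^2 + 4·11^3. Digit sequence: (9, 1, 1, 4).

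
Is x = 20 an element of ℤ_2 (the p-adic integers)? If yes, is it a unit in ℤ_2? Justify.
x ∈ ℤ_2 but not a unit; v_2(x) = 2 > 0

ℤ_2 = {x ∈ ℚ_2 : v_2(x) ≥ 0} and ℤ_2^× = {x ∈ ℤ_2 : v_2(x) = 0}. Here v_2(20) = v_2(num) − v_2(den) = 2; compare against these criteria.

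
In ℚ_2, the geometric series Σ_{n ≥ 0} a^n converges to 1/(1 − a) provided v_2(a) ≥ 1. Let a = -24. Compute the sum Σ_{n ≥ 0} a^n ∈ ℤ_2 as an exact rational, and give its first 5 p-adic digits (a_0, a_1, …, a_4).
Σ a^n = 1/(1 − a) = 1/25;  first 5 digits = (1, 0, 0, 1, 0)

v_2(a) = 3 ≥ 1, so the series converges in ℤ_2 to 1/(1 − a) = 1/(1 − (-24)) = 1/25. Expand this rational in ℤ_2: compute digits iteratively via d_i = x_i mod 2, x_{i+1} = (x_i − d_i)/2. The first 5 digits are (1, 0, 0, 1, 0).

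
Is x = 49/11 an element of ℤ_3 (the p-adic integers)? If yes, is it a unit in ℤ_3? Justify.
x ∈ ℤ_3^× (unit); v_3(x) = 0

ℤ_3 = {x ∈ ℚ_3 : v_3(x) ≥ 0} and ℤ_3^× = {x ∈ ℤ_3 : v_3(x) = 0}. Here v_3(49/11) = v_3(num) − v_3(den) = 0; compare against these criteria.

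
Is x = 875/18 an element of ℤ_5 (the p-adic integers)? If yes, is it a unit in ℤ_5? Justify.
x ∈ ℤ_5 but not a unit; v_5(x) = 3 > 0

ℤ_5 = {x ∈ ℚ_5 : v_5(x) ≥ 0} and ℤ_5^× = {x ∈ ℤ_5 : v_5(x) = 0}. Here v_5(875/18) = v_5(num) − v_5(den) = 3; compare against these criteria.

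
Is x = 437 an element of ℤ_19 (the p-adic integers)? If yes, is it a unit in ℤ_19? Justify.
x ∈ ℤ_19 but not a unit; v_19(x) = 1 > 0

ℤ_19 = {x ∈ ℚ_19 : v_19(x) ≥ 0} and ℤ_19^× = {x ∈ ℤ_19 : v_19(x) = 0}. Here v_19(437) = v_19(num) − v_19(den) = 1; compare against these criteria.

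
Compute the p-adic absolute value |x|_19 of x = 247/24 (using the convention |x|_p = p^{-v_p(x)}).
|247/24|_19 = 1/19

Step 1 — compute v_19(x) by factoring powers of 19 out of the numerator and denominator: v_19(247/24) = 1. Step 2 — apply |x|_p = p^{-v_p(x)} = 19^{-1} = 1/19.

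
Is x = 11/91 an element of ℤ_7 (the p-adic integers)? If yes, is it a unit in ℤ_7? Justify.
x ∉ ℤ_7 (v_7(x) = -1 < 0)

ℤ_7 = {x ∈ ℚ_7 : v_7(x) ≥ 0} and ℤ_7^× = {x ∈ ℤ_7 : v_7(x) = 0}. Here v_7(11/91) = v_7(num) − v_7(den) = -1; compare against these criteria.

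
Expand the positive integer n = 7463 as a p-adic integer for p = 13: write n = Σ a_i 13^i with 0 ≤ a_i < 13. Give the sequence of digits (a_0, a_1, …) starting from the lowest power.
(a_0, a_1, …) = (1, 2, 5, 3)

Repeated division by 13 gives the digits low-to-high: 7463 = 1 + 2·13^1 + 5·13^2 + 3·13^3. Digit sequence: (1, 2, 5, 3).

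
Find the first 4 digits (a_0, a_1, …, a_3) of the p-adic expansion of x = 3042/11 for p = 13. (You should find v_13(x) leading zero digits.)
(a_0, …, a_3) = (0, 0, 4, 1)

v_13(3042/11) = 2, so a_0 = ... = a_1 = 0. Factor out: x = 13^2 · u with u = 18/11 a unit in ℤ_13. Expand u iteratively via a_{v+i} = u_i mod 13, u_{i+1} = (u_i − a_{v+i})/13:
  u_0 = 18/11;  a_2 = 4;  u_1 = (u_0 − 4)/13 = -2/11
  u_1 = -2/11;  a_3 = 1;  u_2 = (u_1 − 1)/13 = -1/11
Digits: (0, 0, 4, 1).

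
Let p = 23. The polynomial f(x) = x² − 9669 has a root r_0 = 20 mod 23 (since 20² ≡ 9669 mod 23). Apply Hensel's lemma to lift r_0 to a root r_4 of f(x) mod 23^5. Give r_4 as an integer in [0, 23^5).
r_4 = 5451319 (mod 6436343)

Hensel's recurrence: r_{i+1} = r_i − f(r_i)·(f′(r_i))^{-1} mod 23^{i+2}, with f′(x) = 2x. Iterate:
  r_0 = 20 (mod 23)
  r_1 = 503 (mod 529)
  r_2 = 503 (mod 12167)
  r_3 = 134340 (mod 279841)
  r_4 = 5451319 (mod 6436343)
Final: r_4 = 5451319, and one checks f(r_4) ≡ 0 mod 23^5.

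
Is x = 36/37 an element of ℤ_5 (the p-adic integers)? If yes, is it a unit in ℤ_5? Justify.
x ∈ ℤ_5^× (unit); v_5(x) = 0

ℤ_5 = {x ∈ ℚ_5 : v_5(x) ≥ 0} and ℤ_5^× = {x ∈ ℤ_5 : v_5(x) = 0}. Here v_5(36/37) = v_5(num) − v_5(den) = 0; compare against these criteria.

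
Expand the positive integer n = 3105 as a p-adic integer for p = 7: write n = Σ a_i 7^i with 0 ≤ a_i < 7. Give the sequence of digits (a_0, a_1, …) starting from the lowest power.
(a_0, a_1, …) = (4, 2, 0, 2, 1)

Repeated division by 7 gives the digits low-to-high: 3105 = 4 + 2·7^1 + 2·7^3 + 1·7^4. Digit sequence: (4, 2, 0, 2, 1).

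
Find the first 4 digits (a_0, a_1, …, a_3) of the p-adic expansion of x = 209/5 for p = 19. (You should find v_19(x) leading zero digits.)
(a_0, …, a_3) = (0, 6, 15, 3)

v_19(209/5) = 1, so a_0 = ... = a_0 = 0. Factor out: x = 19^1 · u with u = 11/5 a unit in ℤ_19. Expand u iteratively via a_{v+i} = u_i mod 19, u_{i+1} = (u_i − a_{v+i})/19:
  u_0 = 11/5;  a_1 = 6;  u_1 = (u_0 − 6)/19 = -1/5
  u_1 = -1/5;  a_2 = 15;  u_2 = (u_1 − 15)/19 = -4/5
  u_2 = -4/5;  a_3 = 3;  u_3 = (u_2 − 3)/19 = -1/5
Digits: (0, 6, 15, 3).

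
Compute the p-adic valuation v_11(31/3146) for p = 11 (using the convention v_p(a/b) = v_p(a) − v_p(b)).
v_11(31/3146) = -2

Factor powers of 11 from the numerator and denominator of the reduced fraction: 31 = 11^0 · 31 and 3146 = 11^2 · 26. Apply v_p(a/b) = v_p(a) − v_p(b): v_11(31/3146) = 0 − 2 = -2.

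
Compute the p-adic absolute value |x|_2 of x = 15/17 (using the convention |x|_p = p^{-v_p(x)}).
|15/17|_2 = 1

Step 1 — compute v_2(x) by factoring powers of 2 out of the numerator and denominator: v_2(15/17) = 0. Step 2 — apply |x|_p = p^{-v_p(x)} = 2^{0} = 1.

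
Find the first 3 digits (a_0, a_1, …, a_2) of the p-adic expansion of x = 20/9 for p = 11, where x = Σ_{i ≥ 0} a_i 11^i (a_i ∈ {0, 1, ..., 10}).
(a_0, …, a_2) = (1, 5, 2)

v_11(20/9) = 0 (numerator and denominator both coprime to 11), so x ∈ ℤ_11^×. Compute digits iteratively via a_i = x_i mod 11, x_{i+1} = (x_i − a_i)/11, with x_0 = x:
  x_0 = 20/9;  a_0 = 1;  x_1 = (x_0 − 1)/11 = 1/9
  x_1 = 1/9;  a_1 = 5;  x_2 = (x_1 − 5)/11 = -4/9
  x_2 = -4/9;  a_2 = 2;  x_3 = (x_2 − 2)/11 = -2/9
Digits: (1, 5, 2).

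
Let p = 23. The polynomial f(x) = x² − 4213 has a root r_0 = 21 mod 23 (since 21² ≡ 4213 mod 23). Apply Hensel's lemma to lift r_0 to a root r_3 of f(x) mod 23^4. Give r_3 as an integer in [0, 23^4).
r_3 = 110168 (mod 279841)

Hensel's recurrence: r_{i+1} = r_i − f(r_i)·(f′(r_i))^{-1} mod 23^{i+2}, with f′(x) = 2x. Iterate:
  r_0 = 21 (mod 23)
  r_1 = 136 (mod 529)
  r_2 = 665 (mod 12167)
  r_3 = 110168 (mod 279841)
Final: r_3 = 110168, and one checks f(r_3) ≡ 0 mod 23^4.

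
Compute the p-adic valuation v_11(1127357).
v_11(1127357) = 5

v_11(n) is the largest exponent k such that 11^k divides n. Factor out: 1127357 = 11^5 · 7. (Sign doesn't affect v_p.) So v_11(1127357) = 5.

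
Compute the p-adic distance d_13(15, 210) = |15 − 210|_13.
d_13(15, 210) = 1/13

Step 1 — x − y = 15 − 210 = -195. Step 2 — v_13(-195) = 1 (factor: -195 = −(13^1 · 15); the sign does not affect v_p). Step 3 — |x − y|_13 = 13^{-1} = 1/13.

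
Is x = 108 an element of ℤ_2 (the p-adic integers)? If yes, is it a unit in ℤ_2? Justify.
x ∈ ℤ_2 but not a unit; v_2(x) = 2 > 0

ℤ_2 = {x ∈ ℚ_2 : v_2(x) ≥ 0} and ℤ_2^× = {x ∈ ℤ_2 : v_2(x) = 0}. Here v_2(108) = v_2(num) − v_2(den) = 2; compare against these criteria.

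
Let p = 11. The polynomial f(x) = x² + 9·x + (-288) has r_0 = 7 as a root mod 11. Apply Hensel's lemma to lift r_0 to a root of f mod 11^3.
r_2 = 1272 (mod 1331)

Hensel: r_{i+1} = r_i − f(r_i)·(f′(r_i))^{-1} mod 11^{i+2}, f′(x) = 2x + 9. Iterate:
  r_0 = 7 (mod 11)
  r_1 = 62 (mod 121)
  r_2 = 1272 (mod 1331)
Final: r = 1272 satisfies f(r) ≡ 0 mod 11^3.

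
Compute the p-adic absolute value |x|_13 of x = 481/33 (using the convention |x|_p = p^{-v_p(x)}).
|481/33|_13 = 1/13

Step 1 — compute v_13(x) by factoring powers of 13 out of the numerator and denominator: v_13(481/33) = 1. Step 2 — apply |x|_p = p^{-v_p(x)} = 13^{-1} = 1/13.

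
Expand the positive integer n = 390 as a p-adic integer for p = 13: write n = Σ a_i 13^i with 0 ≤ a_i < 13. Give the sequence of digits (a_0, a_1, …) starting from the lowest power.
(a_0, a_1, …) = (0, 4, 2)

Repeated division by 13 gives the digits low-to-high: 390 = 4·13^1 + 2·13^2. Digit sequence: (0, 4, 2).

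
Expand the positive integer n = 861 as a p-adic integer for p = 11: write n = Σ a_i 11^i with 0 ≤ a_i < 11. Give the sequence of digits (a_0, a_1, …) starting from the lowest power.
(a_0, a_1, …) = (3, 1, 7)

Repeated division by 11 gives the digits low-to-high: 861 = 3 + 1·11^1 + 7·11^2. Digit sequence: (3, 1, 7).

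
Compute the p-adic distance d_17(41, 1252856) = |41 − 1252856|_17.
d_17(41, 1252856) = 1/83521

Step 1 — x − y = 41 − 1252856 = -1252815. Step 2 — v_17(-1252815) = 4 (factor: -1252815 = −(17^4 · 15); the sign does not affect v_p). Step 3 — |x − y|_17 = 17^{-4} = 1/83521.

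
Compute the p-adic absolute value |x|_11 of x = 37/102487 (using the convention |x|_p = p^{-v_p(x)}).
|37/102487|_11 = 14641

Step 1 — compute v_11(x) by factoring powers of 11 out of the numerator and denominator: v_11(37/102487) = -4. Step 2 — apply |x|_p = p^{-v_p(x)} = 11^{4} = 14641.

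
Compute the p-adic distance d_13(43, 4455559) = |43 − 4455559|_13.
d_13(43, 4455559) = 1/371293

Step 1 — x − y = 43 − 4455559 = -4455516. Step 2 — v_13(-4455516) = 5 (factor: -4455516 = −(13^5 · 12); the sign does not affect v_p). Step 3 — |x − y|_13 = 13^{-5} = 1/371293.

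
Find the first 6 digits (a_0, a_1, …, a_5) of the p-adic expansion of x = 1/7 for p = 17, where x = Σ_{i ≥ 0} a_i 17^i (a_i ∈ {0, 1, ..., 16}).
(a_0, …, a_5) = (5, 7, 2, 12, 9, 14)

v_17(1/7) = 0 (numerator and denominator both coprime to 17), so x ∈ ℤ_17^×. Compute digits iteratively via a_i = x_i mod 17, x_{i+1} = (x_i − a_i)/17, with x_0 = x:
  x_0 = 1/7;  a_0 = 5;  x_1 = (x_0 − 5)/17 = -2/7
  x_1 = -2/7;  a_1 = 7;  x_2 = (x_1 − 7)/17 = -3/7
  x_2 = -3/7;  a_2 = 2;  x_3 = (x_2 − 2)/17 = -1/7
  x_3 = -1/7;  a_3 = 12;  x_4 = (x_3 − 12)/17 = -5/7
  x_4 = -5/7;  a_4 = 9;  x_5 = (x_4 − 9)/17 = -4/7
  x_5 = -4/7;  a_5 = 14;  x_6 = (x_5 − 14)/17 = -6/7
Digits: (5, 7, 2, 12, 9, 14).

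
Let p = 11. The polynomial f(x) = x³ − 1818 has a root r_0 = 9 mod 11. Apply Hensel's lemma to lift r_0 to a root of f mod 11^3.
r_2 = 1098 (mod 1331)

Hensel: r_{i+1} = r_i − f(r_i)/f′(r_i) mod 11^{i+2}, where f′(x) = 3x². Iterate:
  r_0 = 9 (mod 11)
  r_1 = 9 (mod 121)
  r_2 = 1098 (mod 1331)
Final: r = 1098 with f(r) ≡ 0 mod 11^3.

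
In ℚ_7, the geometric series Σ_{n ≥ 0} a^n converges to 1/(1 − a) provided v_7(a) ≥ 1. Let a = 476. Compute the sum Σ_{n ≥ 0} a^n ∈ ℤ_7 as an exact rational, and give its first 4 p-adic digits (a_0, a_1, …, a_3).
Σ a^n = 1/(1 − a) = -1/475;  first 4 digits = (1, 5, 6, 2)

v_7(a) = 1 ≥ 1, so the series converges in ℤ_7 to 1/(1 − a) = 1/(1 − 476) = -1/475. Expand this rational in ℤ_7: compute digits iteratively via d_i = x_i mod 7, x_{i+1} = (x_i − d_i)/7. The first 4 digits are (1, 5, 6, 2).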